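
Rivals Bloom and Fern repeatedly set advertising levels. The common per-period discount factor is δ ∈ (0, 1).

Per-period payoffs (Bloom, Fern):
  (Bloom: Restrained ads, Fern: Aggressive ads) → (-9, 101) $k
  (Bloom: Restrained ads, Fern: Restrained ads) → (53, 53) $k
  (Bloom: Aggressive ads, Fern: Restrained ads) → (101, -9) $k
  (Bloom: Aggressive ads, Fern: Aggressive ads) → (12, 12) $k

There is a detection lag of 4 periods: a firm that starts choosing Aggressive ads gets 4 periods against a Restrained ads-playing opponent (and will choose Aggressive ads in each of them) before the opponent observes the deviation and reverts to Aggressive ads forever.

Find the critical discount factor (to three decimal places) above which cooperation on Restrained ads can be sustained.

A deviator earns 101 for 4 periods, then 12 forever; cooperating earns 53 forever. Multiplying the IC by (1−δ):
53 ≥ 101(1−δ^4) + 12δ^4, so 89·δ^4 ≥ 48 and δ^4 ≥ 48/89.
δ ≥ (48/89)^(1/4) ≈ 0.857.

0.857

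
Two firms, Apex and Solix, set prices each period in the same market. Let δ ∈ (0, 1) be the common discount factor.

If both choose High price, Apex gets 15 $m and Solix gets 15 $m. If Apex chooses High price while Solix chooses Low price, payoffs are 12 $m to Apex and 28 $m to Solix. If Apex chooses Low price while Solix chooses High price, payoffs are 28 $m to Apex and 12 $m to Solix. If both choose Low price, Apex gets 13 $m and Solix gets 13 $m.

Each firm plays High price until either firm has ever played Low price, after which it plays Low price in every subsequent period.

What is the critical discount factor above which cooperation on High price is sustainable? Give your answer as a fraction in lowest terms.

One-period gain from deviating is 28 − 15 = 13. The loss is 15 − 13 = 2 in every subsequent period, with present value 2·δ/(1−δ).
Deviation is unprofitable when 2·δ/(1−δ) ≥ 13, i.e. δ/(1−δ) ≥ 13/2.
Equivalently δ ≥ 13/(13+2) = 13/15.

13/15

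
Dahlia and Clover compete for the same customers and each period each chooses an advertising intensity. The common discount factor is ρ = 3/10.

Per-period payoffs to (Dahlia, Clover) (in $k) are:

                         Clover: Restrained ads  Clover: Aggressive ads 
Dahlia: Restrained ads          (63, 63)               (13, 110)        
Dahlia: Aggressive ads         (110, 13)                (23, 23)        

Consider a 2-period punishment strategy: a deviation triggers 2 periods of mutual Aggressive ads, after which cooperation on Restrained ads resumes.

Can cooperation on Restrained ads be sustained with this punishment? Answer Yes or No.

Comparing payoff streams over the 3 periods until play realigns: cooperate → 63(1+ρ+…+ρ^2); deviate → 110 + 23(ρ+…+ρ^2).
Cooperation is sustained iff (63−23)(ρ+…+ρ^2) ≥ 110−63.
ρ+…+ρ^2 = 3/10·(1−(3/10)^2)/(1−3/10) = 0.3900, and (110−63)/(63−23) = 1.1750.
0.3900 < 1.1750, so cooperation is not sustainable.

No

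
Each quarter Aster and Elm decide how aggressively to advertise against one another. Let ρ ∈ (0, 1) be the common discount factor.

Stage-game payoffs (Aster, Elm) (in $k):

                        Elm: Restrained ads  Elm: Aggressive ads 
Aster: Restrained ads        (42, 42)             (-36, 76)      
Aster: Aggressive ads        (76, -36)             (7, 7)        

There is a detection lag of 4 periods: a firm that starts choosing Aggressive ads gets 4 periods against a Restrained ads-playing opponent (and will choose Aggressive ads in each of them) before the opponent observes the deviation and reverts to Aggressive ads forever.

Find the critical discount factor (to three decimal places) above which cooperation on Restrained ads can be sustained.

0.838

A deviator earns 76 for 4 periods, then 7 forever; cooperating earns 42 forever. Multiplying the IC by (1−ρ):
42 ≥ 76(1−ρ^4) + 7ρ^4, so 69·ρ^4 ≥ 34 and ρ^4 ≥ 34/69.
ρ ≥ (34/69)^(1/4) ≈ 0.838.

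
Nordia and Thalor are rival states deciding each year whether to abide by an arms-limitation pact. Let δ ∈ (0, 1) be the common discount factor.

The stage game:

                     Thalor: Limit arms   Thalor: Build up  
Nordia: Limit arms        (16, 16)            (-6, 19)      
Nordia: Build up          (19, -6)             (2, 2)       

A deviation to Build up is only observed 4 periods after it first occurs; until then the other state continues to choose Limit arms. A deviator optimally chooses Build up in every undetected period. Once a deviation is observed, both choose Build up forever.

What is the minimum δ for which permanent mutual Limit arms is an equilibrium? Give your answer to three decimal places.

Deviating for the 4 undetected periods gains 19−16 = 3 per period over cooperation, then loses 16−2 = 14 per period forever once punishment starts.
Gain: 3(1 + δ + … + δ^3); loss: 14·δ^4/(1−δ).
No profitable deviation ⇔ 3(1−δ^4) ≤ 14·δ^4, i.e. δ^4 ≥ 3/(3+14) = 3/17.
Hence δ ≥ (3/17)^(1/4) ≈ 0.648.

0.648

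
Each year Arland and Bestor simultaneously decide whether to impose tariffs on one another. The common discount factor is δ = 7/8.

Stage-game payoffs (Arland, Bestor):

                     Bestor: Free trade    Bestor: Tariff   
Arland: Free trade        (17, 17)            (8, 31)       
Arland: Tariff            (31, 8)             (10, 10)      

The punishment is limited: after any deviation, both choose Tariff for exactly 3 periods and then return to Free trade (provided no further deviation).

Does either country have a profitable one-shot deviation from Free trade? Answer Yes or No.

No

IC: δ+…+δ^3 ≥ (31−17)/(17−10) = 2.
At δ = 7/8: partial sum = 2.3105 ≥ 2.0000. Cooperation sustainable.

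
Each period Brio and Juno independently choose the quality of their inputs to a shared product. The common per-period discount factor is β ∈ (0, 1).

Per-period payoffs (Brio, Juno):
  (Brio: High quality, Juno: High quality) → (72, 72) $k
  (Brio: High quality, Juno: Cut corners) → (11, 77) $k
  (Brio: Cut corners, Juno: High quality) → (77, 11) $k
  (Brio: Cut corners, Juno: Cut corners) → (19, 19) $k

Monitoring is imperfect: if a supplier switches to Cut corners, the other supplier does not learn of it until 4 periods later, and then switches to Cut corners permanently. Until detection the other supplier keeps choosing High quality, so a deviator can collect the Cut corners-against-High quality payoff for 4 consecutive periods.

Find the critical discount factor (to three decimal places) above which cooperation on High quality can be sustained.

0.542

A deviator earns 77 for 4 periods, then 19 forever; cooperating earns 72 forever. Multiplying the IC by (1−β):
72 ≥ 77(1−β^4) + 19β^4, so 58·β^4 ≥ 5 and β^4 ≥ 5/58.
β ≥ (5/58)^(1/4) ≈ 0.542.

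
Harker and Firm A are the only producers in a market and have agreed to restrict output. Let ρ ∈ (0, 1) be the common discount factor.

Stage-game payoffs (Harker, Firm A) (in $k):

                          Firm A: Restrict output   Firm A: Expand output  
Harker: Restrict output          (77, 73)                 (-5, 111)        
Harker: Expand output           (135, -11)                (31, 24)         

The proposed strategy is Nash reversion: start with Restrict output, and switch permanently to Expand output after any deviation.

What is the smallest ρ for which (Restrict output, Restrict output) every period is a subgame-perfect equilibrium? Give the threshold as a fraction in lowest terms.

29/52

For Harker: deviation gain 135−77 = 58, per-period punishment loss 77−31 = 46. IC gives ρ ≥ 58/104 = 29/52.
For Firm A: gain 38, loss 49 per period, so ρ ≥ 38/87.
The tighter constraint is Harker's, so cooperation needs ρ ≥ 29/52.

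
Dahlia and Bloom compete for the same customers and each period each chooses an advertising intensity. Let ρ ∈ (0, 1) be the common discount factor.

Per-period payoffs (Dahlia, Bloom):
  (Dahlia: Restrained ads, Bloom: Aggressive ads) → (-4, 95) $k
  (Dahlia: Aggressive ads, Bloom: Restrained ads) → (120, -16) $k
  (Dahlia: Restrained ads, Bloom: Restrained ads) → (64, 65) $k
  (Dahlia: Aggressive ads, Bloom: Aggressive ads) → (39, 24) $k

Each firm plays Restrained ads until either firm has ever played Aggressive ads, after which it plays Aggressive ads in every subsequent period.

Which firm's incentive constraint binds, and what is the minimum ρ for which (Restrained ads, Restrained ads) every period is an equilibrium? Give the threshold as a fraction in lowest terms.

Dahlia: cooperation gives 64 each period; deviation gives 120 once then 39 forever.
  64/(1−ρ) ≥ 120 + 39ρ/(1−ρ) ⇒ ρ ≥ 56/81.
Bloom: cooperation gives 65 each period; deviation gives 95 once then 24 forever.
  ρ ≥ 30/71.
Both must hold, so the binding constraint is Dahlia's: ρ ≥ 56/81.

Dahlia; ρ ≥ 56/81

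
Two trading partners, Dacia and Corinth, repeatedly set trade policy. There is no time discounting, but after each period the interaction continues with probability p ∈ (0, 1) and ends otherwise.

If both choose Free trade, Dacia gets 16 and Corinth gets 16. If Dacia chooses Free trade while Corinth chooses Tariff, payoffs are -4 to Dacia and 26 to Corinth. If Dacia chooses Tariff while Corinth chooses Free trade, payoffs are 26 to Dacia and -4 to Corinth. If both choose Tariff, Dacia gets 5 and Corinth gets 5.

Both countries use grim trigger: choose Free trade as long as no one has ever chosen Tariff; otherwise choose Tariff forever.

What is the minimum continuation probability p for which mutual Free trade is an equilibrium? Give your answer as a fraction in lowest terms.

10/21

Expected cooperation value is 16 + p·16 + p²·16 + … = 16/(1−p); deviation gives 26 + p·5/(1−p).
16 ≥ 26(1−p) + 5p ⇒ 21p ≥ 10 ⇒ p ≥ 10/21.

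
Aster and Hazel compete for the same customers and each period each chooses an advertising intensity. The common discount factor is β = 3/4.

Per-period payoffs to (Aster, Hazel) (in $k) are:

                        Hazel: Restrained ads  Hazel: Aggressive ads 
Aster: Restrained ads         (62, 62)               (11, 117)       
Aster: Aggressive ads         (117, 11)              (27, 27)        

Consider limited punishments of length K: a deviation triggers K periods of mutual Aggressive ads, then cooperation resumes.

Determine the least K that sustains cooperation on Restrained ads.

3

Need Σ_{k=1}^{K} β^k ≥ (117−62)/(62−27) = 1.5714 at β = 3/4.
At K = 2 the sum is 1.3125 < 1.5714; at K = 3 it is 1.7344 ≥ 1.5714.
So the minimum punishment length is K = 3.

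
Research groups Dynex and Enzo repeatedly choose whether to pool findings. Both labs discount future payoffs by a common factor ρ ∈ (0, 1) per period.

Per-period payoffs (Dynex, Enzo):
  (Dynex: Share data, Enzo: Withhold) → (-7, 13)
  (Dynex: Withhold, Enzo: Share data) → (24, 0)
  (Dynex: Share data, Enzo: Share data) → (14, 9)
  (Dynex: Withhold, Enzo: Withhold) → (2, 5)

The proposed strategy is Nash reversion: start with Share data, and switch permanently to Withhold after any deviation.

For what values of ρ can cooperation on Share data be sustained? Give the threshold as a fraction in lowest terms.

Dynex: cooperation gives 14 each period; deviation gives 24 once then 2 forever.
  14/(1−ρ) ≥ 24 + 2ρ/(1−ρ) ⇒ ρ ≥ 10/22 = 5/11.
Enzo: cooperation gives 9 each period; deviation gives 13 once then 5 forever.
  ρ ≥ 4/8 = 1/2.
Both must hold, so the binding constraint is Enzo's: ρ ≥ 1/2.

1/2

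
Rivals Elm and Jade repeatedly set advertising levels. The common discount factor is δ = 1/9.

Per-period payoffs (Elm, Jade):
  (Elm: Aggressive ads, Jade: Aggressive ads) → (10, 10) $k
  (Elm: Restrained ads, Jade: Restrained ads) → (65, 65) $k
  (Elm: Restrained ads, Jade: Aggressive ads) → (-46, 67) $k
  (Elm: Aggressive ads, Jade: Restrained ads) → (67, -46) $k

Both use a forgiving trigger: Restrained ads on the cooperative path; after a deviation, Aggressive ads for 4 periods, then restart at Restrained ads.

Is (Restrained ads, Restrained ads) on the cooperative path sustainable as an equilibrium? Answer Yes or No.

Yes

A one-shot deviation gives 67 now, then 10 for 4 periods, then back to 65.
Gain from deviating: (67−65) today; loss: (65−10) in each of the next 4 periods.
No-deviation condition: (65−10)(δ+…+δ^4) ≥ 67−65, i.e. δ+…+δ^4 ≥ 2/55.
At δ = 1/9: δ+…+δ^4 = 0.1250 ≥ 0.0364.
So cooperation is sustainable.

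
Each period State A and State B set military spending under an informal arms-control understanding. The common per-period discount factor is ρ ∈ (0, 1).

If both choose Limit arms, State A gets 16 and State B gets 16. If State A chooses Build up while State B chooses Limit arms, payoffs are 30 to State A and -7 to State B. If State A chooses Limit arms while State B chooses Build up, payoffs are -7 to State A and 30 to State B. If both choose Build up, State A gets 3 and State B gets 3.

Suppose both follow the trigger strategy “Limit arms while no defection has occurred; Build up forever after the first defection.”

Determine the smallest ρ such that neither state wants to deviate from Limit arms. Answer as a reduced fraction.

14/27

One-period gain from deviating is 30 − 16 = 14. The loss is 16 − 3 = 13 in every subsequent period, with present value 13·ρ/(1−ρ).
Deviation is unprofitable when 13·ρ/(1−ρ) ≥ 14, i.e. ρ/(1−ρ) ≥ 14/13.
Equivalently ρ ≥ 14/(14+13) = 14/27.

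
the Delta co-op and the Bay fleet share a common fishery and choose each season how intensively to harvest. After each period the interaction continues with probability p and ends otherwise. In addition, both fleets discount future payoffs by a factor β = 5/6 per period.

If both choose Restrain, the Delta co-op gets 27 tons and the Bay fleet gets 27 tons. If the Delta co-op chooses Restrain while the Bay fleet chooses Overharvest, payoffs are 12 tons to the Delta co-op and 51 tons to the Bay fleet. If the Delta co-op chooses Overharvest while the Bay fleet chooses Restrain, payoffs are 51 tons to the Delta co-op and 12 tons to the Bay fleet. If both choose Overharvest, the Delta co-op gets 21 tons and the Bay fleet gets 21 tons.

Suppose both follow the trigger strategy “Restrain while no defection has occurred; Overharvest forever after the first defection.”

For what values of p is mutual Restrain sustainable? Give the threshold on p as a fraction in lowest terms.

With continuation probability p and discount β, the effective per-period discount factor is βp.
Grim-trigger IC: βp ≥ (51−27)/(51−21) = 4/5.
So p ≥ (4/5)/(5/6) = 24/25.

24/25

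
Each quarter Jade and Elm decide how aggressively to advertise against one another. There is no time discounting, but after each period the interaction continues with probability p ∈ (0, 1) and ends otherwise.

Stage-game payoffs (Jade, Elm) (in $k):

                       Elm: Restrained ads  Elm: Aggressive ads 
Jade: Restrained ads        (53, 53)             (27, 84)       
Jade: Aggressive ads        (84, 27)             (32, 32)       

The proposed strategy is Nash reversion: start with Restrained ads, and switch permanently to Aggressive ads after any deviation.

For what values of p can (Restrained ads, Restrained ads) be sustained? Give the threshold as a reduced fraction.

With no time discounting, the continuation probability p plays the role of the discount factor.
Grim-trigger IC: 53/(1−p) ≥ 84 + 32p/(1−p) ⇒ p ≥ (84−53)/(84−32) = 31/52.

31/52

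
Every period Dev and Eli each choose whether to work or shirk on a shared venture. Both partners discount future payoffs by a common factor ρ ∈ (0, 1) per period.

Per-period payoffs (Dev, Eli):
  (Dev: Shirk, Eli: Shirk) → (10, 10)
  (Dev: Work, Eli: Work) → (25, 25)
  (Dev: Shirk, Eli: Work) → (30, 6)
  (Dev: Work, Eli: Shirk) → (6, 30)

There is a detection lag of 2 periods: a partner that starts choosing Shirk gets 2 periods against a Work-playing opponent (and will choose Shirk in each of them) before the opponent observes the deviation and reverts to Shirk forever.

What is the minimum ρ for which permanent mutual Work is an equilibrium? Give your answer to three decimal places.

0.500

The best deviation is to choose Shirk for all 2 undetected periods, earning 30 each, then 10 forever once detected.
Deviation value: 30(1−ρ^2)/(1−ρ) + 10ρ^2/(1−ρ); cooperation value: 25/(1−ρ).
IC: 25 ≥ 30(1−ρ^2) + 10ρ^2 = 30 − 20ρ^2.
So ρ^2 ≥ 5/20 = 1/4, giving ρ ≥ (1/4)^(1/2) ≈ 0.500.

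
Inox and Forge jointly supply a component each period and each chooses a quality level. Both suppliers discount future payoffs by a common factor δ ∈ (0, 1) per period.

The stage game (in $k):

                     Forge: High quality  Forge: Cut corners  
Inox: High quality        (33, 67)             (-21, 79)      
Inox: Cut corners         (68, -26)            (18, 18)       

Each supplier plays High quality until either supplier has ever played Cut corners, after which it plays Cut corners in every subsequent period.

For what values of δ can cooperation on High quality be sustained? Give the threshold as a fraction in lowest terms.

7/10

For Inox: deviation gain 68−33 = 35, per-period punishment loss 33−18 = 15. IC gives δ ≥ 35/50 = 7/10.
For Forge: gain 12, loss 49 per period, so δ ≥ 12/61.
The tighter constraint is Inox's, so cooperation needs δ ≥ 7/10.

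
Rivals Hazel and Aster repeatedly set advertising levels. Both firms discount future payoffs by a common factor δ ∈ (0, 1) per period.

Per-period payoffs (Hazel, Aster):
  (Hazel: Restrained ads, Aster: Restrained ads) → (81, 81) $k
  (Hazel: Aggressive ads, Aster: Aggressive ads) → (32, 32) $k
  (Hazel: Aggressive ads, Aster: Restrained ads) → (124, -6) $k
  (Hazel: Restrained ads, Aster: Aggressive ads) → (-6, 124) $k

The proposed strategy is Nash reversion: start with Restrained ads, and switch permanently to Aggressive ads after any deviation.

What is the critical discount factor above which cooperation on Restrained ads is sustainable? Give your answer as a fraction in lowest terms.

One-period gain from deviating is 124 − 81 = 43. The loss is 81 − 32 = 49 in every subsequent period, with present value 49·δ/(1−δ).
Deviation is unprofitable when 49·δ/(1−δ) ≥ 43, i.e. δ/(1−δ) ≥ 43/49.
Equivalently δ ≥ 43/(43+49) = 43/92.

43/92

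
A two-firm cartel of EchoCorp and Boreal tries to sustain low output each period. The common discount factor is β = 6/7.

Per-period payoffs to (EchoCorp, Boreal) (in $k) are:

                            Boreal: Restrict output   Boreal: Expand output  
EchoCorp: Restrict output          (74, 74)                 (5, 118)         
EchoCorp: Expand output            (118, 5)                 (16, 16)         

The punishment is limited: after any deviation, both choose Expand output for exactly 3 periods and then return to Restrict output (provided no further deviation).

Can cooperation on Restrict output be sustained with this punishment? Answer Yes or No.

A one-shot deviation gives 118 now, then 16 for 3 periods, then back to 74.
Gain from deviating: (118−74) today; loss: (74−16) in each of the next 3 periods.
No-deviation condition: (74−16)(β+…+β^3) ≥ 118−74, i.e. β+…+β^3 ≥ 22/29.
At β = 6/7: β+…+β^3 = 2.2216 ≥ 0.7586.
So cooperation is sustainable.

Yes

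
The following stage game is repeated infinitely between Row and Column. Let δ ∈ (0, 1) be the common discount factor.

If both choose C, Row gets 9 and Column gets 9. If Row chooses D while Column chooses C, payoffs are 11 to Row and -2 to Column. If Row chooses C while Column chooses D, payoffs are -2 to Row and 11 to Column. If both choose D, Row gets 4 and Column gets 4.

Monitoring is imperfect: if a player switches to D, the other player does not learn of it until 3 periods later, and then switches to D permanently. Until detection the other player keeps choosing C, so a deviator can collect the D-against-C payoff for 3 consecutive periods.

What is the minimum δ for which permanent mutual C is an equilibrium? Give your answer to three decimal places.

The best deviation is to choose D for all 3 undetected periods, earning 11 each, then 4 forever once detected.
Deviation value: 11(1−δ^3)/(1−δ) + 4δ^3/(1−δ); cooperation value: 9/(1−δ).
IC: 9 ≥ 11(1−δ^3) + 4δ^3 = 11 − 7δ^3.
So δ^3 ≥ 2/7, giving δ ≥ (2/7)^(1/3) ≈ 0.659.

0.659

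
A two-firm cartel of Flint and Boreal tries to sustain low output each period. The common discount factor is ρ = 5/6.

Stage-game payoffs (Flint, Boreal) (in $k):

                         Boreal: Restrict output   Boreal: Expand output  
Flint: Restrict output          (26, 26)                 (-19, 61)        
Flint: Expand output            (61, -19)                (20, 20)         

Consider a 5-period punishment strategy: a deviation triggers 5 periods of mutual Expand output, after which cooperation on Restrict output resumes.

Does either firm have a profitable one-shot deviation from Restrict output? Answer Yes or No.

A one-shot deviation gives 61 now, then 20 for 5 periods, then back to 26.
Gain from deviating: (61−26) today; loss: (26−20) in each of the next 5 periods.
No-deviation condition: (26−20)(ρ+…+ρ^5) ≥ 61−26, i.e. ρ+…+ρ^5 ≥ 35/6.
At ρ = 5/6: ρ+…+ρ^5 = 2.9906 < 5.8333.
So cooperation is not sustainable.

Yes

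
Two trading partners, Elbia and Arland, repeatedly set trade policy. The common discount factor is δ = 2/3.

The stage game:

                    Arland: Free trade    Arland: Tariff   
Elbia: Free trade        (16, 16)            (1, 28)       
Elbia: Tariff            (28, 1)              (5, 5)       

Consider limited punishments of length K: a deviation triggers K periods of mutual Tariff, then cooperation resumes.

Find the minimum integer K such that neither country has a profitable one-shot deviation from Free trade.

2

No profitable deviation requires (16−5)(δ+…+δ^K) ≥ 28−16, i.e. δ+…+δ^K ≥ 12/11 ≈ 1.0909.
With δ = 2/3, the partial sums are K=1: 0.6667, K=2: 1.1111.
K = 2 is the first length at which the sum reaches 1.0909.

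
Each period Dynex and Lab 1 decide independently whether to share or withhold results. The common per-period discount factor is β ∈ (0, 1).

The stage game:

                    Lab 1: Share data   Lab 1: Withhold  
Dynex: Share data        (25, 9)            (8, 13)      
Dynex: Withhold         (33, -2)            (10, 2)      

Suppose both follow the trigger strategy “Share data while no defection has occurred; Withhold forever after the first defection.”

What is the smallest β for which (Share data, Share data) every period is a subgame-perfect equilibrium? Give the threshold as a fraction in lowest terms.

For Dynex: deviation gain 33−25 = 8, per-period punishment loss 25−10 = 15. IC gives β ≥ 8/23.
For Lab 1: gain 4, loss 7 per period, so β ≥ 4/11.
The tighter constraint is Lab 1's, so cooperation needs β ≥ 4/11.

4/11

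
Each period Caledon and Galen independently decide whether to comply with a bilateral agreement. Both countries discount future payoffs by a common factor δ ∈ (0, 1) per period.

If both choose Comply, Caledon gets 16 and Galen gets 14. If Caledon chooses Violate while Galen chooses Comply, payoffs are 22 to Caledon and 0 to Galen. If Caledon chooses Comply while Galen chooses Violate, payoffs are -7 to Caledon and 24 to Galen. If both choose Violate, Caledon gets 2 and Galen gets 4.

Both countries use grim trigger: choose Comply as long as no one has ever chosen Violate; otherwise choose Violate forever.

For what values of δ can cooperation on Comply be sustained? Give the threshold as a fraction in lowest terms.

Caledon's threshold: (22−16)/(22−2) = 3/10.
Galen's threshold: (24−14)/(24−4) = 1/2.
3/10 < 1/2, so Galen binds and δ* = 1/2.

1/2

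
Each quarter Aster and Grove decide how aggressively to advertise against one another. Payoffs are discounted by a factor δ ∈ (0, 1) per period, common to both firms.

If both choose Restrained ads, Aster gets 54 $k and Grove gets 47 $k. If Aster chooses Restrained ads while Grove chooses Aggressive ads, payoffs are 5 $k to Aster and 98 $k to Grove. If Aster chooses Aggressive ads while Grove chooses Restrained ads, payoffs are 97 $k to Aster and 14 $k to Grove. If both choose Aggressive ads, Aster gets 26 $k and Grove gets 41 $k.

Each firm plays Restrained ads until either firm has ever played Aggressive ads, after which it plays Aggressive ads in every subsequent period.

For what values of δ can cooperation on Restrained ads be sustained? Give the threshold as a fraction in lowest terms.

Aster's threshold: (97−54)/(97−26) = 43/71.
Grove's threshold: (98−47)/(98−41) = 17/19.
43/71 < 17/19, so Grove binds and δ* = 17/19.

17/19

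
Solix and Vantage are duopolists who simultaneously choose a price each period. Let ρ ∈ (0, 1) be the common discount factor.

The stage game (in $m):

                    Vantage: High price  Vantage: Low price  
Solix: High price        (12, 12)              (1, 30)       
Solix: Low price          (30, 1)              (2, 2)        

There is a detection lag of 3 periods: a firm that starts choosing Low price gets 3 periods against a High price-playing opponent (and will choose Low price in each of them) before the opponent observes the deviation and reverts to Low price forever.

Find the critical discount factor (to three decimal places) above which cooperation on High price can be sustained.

The best deviation is to choose Low price for all 3 undetected periods, earning 30 each, then 2 forever once detected.
Deviation value: 30(1−ρ^3)/(1−ρ) + 2ρ^3/(1−ρ); cooperation value: 12/(1−ρ).
IC: 12 ≥ 30(1−ρ^3) + 2ρ^3 = 30 − 28ρ^3.
So ρ^3 ≥ 18/28 = 9/14, giving ρ ≥ (9/14)^(1/3) ≈ 0.863.

0.863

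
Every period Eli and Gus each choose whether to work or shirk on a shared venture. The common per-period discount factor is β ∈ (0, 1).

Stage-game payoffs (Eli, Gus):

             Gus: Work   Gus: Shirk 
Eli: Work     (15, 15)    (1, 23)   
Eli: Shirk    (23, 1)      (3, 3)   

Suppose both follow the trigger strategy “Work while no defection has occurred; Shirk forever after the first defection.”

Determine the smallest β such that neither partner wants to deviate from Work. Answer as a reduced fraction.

15/(1−β) ≥ 23 + 3β/(1−β)
15 ≥ 23 − 20β
β ≥ 8/20 = 2/5.

2/5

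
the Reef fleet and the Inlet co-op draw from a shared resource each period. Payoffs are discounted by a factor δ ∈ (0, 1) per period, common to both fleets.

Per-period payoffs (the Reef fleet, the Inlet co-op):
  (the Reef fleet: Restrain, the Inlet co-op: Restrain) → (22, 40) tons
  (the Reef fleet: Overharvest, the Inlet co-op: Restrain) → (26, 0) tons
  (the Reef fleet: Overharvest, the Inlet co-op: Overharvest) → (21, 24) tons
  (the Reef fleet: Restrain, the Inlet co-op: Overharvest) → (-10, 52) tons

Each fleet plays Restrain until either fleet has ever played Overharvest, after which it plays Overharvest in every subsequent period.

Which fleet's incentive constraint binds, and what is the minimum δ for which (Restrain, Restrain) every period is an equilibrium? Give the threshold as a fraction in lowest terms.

the Reef fleet: cooperation gives 22 each period; deviation gives 26 once then 21 forever.
  22/(1−δ) ≥ 26 + 21δ/(1−δ) ⇒ δ ≥ 4/5.
the Inlet co-op: cooperation gives 40 each period; deviation gives 52 once then 24 forever.
  δ ≥ 12/28 = 3/7.
Both must hold, so the binding constraint is the Reef fleet's: δ ≥ 4/5.

the Reef fleet; δ ≥ 4/5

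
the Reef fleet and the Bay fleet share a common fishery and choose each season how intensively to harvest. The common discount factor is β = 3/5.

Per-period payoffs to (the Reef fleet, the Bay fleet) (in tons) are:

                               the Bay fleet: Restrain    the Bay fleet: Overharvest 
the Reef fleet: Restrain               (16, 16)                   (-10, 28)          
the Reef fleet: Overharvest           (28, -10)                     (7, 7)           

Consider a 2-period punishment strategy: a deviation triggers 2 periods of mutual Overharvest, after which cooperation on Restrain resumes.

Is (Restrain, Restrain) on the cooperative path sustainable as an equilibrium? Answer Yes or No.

Comparing payoff streams over the 3 periods until play realigns: cooperate → 16(1+β+…+β^2); deviate → 28 + 7(β+…+β^2).
Cooperation is sustained iff (16−7)(β+…+β^2) ≥ 28−16.
β+…+β^2 = 3/5·(1−(3/5)^2)/(1−3/5) = 0.9600, and (28−16)/(16−7) = 1.3333.
0.9600 < 1.3333, so cooperation is not sustainable.

No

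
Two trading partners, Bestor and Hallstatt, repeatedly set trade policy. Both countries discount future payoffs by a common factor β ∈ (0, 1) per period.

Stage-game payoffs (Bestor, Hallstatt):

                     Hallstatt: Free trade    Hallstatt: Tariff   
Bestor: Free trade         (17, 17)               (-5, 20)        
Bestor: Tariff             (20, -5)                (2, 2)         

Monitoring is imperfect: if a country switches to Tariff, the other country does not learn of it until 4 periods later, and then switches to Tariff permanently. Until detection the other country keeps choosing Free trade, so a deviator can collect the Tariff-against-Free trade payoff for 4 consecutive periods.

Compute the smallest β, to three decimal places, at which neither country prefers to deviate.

Deviating for the 4 undetected periods gains 20−17 = 3 per period over cooperation, then loses 17−2 = 15 per period forever once punishment starts.
Gain: 3(1 + β + … + β^3); loss: 15·β^4/(1−β).
No profitable deviation ⇔ 3(1−β^4) ≤ 15·β^4, i.e. β^4 ≥ 3/(3+15) = 1/6.
Hence β ≥ (1/6)^(1/4) ≈ 0.639.

0.639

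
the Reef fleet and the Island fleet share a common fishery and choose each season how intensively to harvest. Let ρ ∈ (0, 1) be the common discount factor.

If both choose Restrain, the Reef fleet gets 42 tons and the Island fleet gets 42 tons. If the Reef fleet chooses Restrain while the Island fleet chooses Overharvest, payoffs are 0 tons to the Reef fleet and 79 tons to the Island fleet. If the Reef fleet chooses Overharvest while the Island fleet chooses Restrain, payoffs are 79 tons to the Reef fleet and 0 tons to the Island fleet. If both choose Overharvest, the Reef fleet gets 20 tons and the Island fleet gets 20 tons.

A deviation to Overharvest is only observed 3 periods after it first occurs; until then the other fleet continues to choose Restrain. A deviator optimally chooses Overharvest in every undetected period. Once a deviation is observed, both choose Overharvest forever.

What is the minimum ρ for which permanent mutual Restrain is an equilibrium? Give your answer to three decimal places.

0.856

Deviating for the 3 undetected periods gains 79−42 = 37 per period over cooperation, then loses 42−20 = 22 per period forever once punishment starts.
Gain: 37(1 + ρ + … + ρ^2); loss: 22·ρ^3/(1−ρ).
No profitable deviation ⇔ 37(1−ρ^3) ≤ 22·ρ^3, i.e. ρ^3 ≥ 37/(37+22) = 37/59.
Hence ρ ≥ (37/59)^(1/3) ≈ 0.856.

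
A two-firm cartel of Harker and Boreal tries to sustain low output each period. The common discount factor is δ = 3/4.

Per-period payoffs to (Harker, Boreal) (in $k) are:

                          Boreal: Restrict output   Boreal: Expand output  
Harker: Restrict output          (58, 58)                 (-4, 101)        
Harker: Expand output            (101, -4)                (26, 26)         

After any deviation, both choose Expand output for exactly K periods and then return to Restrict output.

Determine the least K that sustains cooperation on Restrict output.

3

Need Σ_{k=1}^{K} δ^k ≥ (101−58)/(58−26) = 1.3438 at δ = 3/4.
At K = 2 the sum is 1.3125 < 1.3438; at K = 3 it is 1.7344 ≥ 1.3438.
So the minimum punishment length is K = 3.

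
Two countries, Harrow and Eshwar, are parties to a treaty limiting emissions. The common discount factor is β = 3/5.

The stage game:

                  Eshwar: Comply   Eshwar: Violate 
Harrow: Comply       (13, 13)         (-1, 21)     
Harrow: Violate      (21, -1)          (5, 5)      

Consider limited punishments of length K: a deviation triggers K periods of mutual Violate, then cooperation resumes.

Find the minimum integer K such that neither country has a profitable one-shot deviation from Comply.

No profitable deviation requires (13−5)(β+…+β^K) ≥ 21−13, i.e. β+…+β^K ≥ 1 ≈ 1.0000.
With β = 3/5, the partial sums are K=1: 0.6000, K=2: 0.9600, K=3: 1.1760.
K = 3 is the first length at which the sum reaches 1.0000.

3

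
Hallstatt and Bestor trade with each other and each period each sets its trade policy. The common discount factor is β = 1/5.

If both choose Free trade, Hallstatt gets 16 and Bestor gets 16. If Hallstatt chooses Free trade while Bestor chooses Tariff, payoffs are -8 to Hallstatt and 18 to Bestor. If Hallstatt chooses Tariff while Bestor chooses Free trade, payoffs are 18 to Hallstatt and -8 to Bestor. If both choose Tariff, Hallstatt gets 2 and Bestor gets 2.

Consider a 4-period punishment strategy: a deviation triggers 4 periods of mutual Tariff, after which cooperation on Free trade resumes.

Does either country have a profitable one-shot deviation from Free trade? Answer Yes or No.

Comparing payoff streams over the 5 periods until play realigns: cooperate → 16(1+β+…+β^4); deviate → 18 + 2(β+…+β^4).
Cooperation is sustained iff (16−2)(β+…+β^4) ≥ 18−16.
β+…+β^4 = 1/5·(1−(1/5)^4)/(1−1/5) = 0.2496, and (18−16)/(16−2) = 0.1429.
0.2496 ≥ 0.1429, so cooperation is sustainable.

No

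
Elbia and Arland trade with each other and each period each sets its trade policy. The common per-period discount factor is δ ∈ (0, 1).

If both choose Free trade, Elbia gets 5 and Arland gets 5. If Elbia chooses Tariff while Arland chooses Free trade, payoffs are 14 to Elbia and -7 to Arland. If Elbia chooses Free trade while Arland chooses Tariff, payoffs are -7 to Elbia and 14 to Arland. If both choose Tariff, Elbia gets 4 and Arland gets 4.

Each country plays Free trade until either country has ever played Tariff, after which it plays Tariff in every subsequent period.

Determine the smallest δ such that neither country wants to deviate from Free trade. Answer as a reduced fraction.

5/(1−δ) ≥ 14 + 4δ/(1−δ)
5 ≥ 14 − 10δ
δ ≥ 9/10.

9/10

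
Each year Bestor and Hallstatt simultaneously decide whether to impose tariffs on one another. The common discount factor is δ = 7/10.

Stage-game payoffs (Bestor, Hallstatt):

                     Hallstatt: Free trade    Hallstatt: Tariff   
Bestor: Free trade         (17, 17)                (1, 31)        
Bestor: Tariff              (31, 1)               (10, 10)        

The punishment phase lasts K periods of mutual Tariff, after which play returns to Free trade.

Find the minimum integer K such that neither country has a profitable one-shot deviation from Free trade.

IC: δ(1−δ^K)/(1−δ) ≥ (31−17)/(17−10) = 2.
With δ = 7/10: need 1 − δ^K ≥ 2·(1−7/10)/(7/10), i.e. δ^K ≤ 0.1429.
Since (7/10)^5 = 0.1681 and (7/10)^6 = 0.1176, the smallest such K is 6.

6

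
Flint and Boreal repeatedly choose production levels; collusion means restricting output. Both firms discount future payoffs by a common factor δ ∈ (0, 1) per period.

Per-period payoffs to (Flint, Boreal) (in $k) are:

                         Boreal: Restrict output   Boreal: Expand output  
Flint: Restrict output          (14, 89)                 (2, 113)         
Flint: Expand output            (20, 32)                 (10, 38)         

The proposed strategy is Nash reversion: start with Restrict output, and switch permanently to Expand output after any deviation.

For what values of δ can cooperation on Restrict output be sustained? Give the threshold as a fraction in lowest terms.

For Flint: deviation gain 20−14 = 6, per-period punishment loss 14−10 = 4. IC gives δ ≥ 6/10 = 3/5.
For Boreal: gain 24, loss 51 per period, so δ ≥ 24/75 = 8/25.
The tighter constraint is Flint's, so cooperation needs δ ≥ 3/5.

3/5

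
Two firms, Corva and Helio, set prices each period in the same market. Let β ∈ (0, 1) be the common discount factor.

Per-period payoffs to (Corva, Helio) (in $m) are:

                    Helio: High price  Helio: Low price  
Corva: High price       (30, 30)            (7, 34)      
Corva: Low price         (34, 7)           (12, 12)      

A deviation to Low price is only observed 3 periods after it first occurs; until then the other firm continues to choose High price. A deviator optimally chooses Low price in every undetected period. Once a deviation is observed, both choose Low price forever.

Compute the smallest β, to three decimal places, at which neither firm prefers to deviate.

Deviating for the 3 undetected periods gains 34−30 = 4 per period over cooperation, then loses 30−12 = 18 per period forever once punishment starts.
Gain: 4(1 + β + … + β^2); loss: 18·β^3/(1−β).
No profitable deviation ⇔ 4(1−β^3) ≤ 18·β^3, i.e. β^3 ≥ 4/(4+18) = 2/11.
Hence β ≥ (2/11)^(1/3) ≈ 0.567.

0.567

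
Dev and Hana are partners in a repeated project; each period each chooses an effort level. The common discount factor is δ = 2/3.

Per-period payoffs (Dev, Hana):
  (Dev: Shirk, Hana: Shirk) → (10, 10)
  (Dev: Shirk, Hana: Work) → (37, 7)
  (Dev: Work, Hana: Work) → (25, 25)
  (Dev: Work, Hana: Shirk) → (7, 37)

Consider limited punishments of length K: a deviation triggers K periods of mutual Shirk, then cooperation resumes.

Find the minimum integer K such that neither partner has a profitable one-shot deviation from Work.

IC: δ(1−δ^K)/(1−δ) ≥ (37−25)/(25−10) = 4/5.
With δ = 2/3: need 1 − δ^K ≥ 4/5·(1−2/3)/(2/3), i.e. δ^K ≤ 0.6000.
Since (2/3)^1 = 0.6667 and (2/3)^2 = 0.4444, the smallest such K is 2.

2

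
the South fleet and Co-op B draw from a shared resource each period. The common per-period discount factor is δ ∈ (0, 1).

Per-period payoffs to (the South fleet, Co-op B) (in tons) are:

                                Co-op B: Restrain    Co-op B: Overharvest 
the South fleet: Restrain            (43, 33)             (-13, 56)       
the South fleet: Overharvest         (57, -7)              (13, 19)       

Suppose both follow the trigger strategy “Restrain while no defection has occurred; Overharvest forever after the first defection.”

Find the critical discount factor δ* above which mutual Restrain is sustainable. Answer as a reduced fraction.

the South fleet's threshold: (57−43)/(57−13) = 7/22.
Co-op B's threshold: (56−33)/(56−19) = 23/37.
7/22 < 23/37, so Co-op B binds and δ* = 23/37.

23/37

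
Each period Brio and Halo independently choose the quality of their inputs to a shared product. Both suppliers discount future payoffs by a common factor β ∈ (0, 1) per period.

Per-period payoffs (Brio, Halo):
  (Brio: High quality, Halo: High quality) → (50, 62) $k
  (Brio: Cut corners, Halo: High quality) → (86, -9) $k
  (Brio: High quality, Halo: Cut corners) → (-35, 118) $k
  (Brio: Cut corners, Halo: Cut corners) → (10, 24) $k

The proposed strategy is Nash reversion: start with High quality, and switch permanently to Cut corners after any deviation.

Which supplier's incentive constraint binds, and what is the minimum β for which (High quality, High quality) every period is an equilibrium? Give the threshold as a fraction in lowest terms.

For Brio: deviation gain 86−50 = 36, per-period punishment loss 50−10 = 40. IC gives β ≥ 36/76 = 9/19.
For Halo: gain 56, loss 38 per period, so β ≥ 56/94 = 28/47.
The tighter constraint is Halo's, so cooperation needs β ≥ 28/47.

Halo; β ≥ 28/47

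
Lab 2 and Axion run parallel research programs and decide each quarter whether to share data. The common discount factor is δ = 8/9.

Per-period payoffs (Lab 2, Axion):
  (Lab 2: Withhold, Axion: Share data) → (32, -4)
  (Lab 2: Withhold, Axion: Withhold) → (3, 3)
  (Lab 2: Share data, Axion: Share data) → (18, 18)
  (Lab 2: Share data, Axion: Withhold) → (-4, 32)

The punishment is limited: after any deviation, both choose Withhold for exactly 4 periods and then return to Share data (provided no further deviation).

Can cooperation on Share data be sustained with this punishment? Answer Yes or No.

Yes

IC: δ+…+δ^4 ≥ (32−18)/(18−3) = 14/15.
At δ = 8/9: partial sum = 3.0056 ≥ 0.9333. Cooperation sustainable.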